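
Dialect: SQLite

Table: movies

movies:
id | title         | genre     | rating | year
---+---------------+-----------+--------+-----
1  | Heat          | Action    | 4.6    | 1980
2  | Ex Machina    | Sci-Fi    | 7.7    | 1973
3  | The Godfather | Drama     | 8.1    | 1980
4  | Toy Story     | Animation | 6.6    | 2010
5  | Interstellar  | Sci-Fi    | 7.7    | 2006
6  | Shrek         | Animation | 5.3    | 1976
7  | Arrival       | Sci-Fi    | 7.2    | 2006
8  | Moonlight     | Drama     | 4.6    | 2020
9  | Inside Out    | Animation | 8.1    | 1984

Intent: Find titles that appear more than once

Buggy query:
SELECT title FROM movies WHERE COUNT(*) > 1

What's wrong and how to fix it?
Bug: WHERE can't reference COUNT(*); aggregates are computed after WHERE

Fix: Group first, then use HAVING for the count condition

Corrected query:
SELECT title FROM movies GROUP BY title HAVING COUNT(*) > 1

Result:
(no rows)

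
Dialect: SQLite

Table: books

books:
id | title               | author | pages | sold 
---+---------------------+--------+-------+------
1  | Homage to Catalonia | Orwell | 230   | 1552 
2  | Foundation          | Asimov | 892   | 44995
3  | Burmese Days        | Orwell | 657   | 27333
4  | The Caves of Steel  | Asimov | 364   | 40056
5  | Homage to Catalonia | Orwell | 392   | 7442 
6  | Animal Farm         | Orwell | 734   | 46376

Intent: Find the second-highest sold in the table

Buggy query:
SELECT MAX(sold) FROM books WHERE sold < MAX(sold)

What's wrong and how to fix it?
Bug: MAX(sold) on the right of the comparison is an aggregate-in-WHERE error

Fix: Compute the overall MAX in a subquery, then take MAX of rows below it

Corrected query:
SELECT MAX(sold) FROM books WHERE sold < (SELECT MAX(sold) FROM books)

Result:
MAX(sold)
---------
44995    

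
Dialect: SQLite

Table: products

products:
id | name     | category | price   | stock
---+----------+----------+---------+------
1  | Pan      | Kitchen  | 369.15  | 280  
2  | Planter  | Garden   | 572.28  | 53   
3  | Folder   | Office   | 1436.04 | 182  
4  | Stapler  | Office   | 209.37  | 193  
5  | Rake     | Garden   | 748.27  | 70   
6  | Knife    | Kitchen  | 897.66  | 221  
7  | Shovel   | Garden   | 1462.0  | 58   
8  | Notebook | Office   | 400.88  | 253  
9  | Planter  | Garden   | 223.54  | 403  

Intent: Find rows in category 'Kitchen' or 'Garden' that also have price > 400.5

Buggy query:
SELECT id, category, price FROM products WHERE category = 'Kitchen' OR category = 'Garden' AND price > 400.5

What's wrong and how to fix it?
Bug: AND binds tighter than OR, so this parses as category = 'Kitchen' OR (category = 'Garden' AND price > 400.5)

Fix: Add parentheses around the OR so the AND applies to both alternatives

Corrected query:
SELECT id, category, price FROM products WHERE (category = 'Kitchen' OR category = 'Garden') AND price > 400.5

Result:
id | category | price 
---+----------+-------
2  | Garden   | 572.28
5  | Garden   | 748.27
6  | Kitchen  | 897.66
7  | Garden   | 1462  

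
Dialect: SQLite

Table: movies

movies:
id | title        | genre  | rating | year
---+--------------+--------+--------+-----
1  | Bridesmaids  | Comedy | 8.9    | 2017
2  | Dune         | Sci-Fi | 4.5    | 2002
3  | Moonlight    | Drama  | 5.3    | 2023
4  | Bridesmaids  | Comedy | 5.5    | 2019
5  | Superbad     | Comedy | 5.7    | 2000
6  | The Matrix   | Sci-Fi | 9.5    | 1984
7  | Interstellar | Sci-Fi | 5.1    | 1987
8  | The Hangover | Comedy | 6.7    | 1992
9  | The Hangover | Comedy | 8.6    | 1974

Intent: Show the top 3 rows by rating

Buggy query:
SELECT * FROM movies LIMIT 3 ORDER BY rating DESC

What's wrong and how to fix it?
Bug: ORDER BY cannot follow LIMIT; LIMIT is the final clause

Fix: Swap the clauses: ORDER BY first, then LIMIT

Corrected query:
SELECT * FROM movies ORDER BY rating DESC LIMIT 3

Result:
id | title        | genre  | rating | year
---+--------------+--------+--------+-----
6  | The Matrix   | Sci-Fi | 9.5    | 1984
1  | Bridesmaids  | Comedy | 8.9    | 2017
9  | The Hangover | Comedy | 8.6    | 1974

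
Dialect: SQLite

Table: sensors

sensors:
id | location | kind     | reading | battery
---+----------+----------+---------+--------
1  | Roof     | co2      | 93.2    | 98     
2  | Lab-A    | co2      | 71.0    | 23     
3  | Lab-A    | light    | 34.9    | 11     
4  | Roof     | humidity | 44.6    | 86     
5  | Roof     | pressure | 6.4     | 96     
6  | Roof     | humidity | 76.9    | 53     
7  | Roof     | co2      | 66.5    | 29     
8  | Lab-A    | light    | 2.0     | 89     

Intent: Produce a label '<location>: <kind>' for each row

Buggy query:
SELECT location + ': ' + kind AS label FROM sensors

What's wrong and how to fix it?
Bug: SQLite uses || for string concatenation; + coerces text to numbers (yielding 0)

Fix: Replace + with || to concatenate text

Corrected query:
SELECT location || ': ' || kind AS label FROM sensors

Result:
label         
--------------
Roof: co2     
Lab-A: co2    
Lab-A: light  
Roof: humidity
Roof: pressure
Roof: humidity
Roof: co2     
Lab-A: light  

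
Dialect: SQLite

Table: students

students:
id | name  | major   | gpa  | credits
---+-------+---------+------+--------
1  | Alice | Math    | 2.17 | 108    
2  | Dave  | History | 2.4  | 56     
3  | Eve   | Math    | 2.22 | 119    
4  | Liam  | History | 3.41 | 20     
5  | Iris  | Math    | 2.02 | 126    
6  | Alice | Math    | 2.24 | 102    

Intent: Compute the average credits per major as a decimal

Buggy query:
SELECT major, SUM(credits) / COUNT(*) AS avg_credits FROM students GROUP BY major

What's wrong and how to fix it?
Bug: SUM(credits) and COUNT(*) are both integers; the division truncates the fractional part

Fix: Multiply by 1.0 (or CAST to REAL) to force floating-point division

Corrected query:
SELECT major, SUM(credits) * 1.0 / COUNT(*) AS avg_credits FROM students GROUP BY major

Result:
major   | avg_credits
--------+------------
History | 38         
Math    | 113.75     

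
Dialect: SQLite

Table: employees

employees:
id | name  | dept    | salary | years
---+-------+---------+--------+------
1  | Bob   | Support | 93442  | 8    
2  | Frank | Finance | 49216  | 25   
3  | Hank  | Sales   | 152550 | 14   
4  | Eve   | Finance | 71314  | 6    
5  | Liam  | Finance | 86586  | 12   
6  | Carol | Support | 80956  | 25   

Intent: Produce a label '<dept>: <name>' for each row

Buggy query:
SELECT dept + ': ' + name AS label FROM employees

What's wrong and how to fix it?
Bug: SQLite uses || for string concatenation; + coerces text to numbers (yielding 0)

Fix: Replace + with || to concatenate text

Corrected query:
SELECT dept || ': ' || name AS label FROM employees

Result:
label         
--------------
Support: Bob  
Finance: Frank
Sales: Hank   
Finance: Eve  
Finance: Liam 
Support: Carol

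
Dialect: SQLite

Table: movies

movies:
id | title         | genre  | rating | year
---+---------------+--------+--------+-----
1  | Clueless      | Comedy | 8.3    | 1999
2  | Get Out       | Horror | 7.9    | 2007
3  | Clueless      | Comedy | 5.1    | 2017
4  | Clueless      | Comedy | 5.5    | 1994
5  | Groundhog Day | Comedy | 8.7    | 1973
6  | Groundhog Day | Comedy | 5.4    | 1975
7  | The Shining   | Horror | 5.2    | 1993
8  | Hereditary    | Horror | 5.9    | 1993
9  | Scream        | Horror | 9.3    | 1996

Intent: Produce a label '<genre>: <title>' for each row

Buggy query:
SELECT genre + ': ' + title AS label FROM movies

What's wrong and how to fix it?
Bug: '+' is numeric addition; on text columns SQLite converts them to 0 instead of concatenating

Fix: Replace + with || to concatenate text

Corrected query:
SELECT genre || ': ' || title AS label FROM movies

Result:
label                
---------------------
Comedy: Clueless     
Horror: Get Out      
Comedy: Clueless     
Comedy: Clueless     
Comedy: Groundhog Day
Comedy: Groundhog Day
Horror: The Shining  
Horror: Hereditary   
Horror: Scream       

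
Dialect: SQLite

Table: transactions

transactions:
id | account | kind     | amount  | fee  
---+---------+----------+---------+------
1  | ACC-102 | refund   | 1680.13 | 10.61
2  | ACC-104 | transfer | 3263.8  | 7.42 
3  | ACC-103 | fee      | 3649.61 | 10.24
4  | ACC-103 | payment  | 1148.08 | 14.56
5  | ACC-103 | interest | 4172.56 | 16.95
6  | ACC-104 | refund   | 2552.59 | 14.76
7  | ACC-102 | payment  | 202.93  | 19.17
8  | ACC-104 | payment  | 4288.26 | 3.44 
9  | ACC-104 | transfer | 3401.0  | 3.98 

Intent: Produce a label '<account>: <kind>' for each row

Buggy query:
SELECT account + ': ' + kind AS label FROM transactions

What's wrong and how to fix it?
Bug: SQLite uses || for string concatenation; + coerces text to numbers (yielding 0)

Fix: Replace + with || to concatenate text

Corrected query:
SELECT account || ': ' || kind AS label FROM transactions

Result:
label            
-----------------
ACC-102: refund  
ACC-104: transfer
ACC-103: fee     
ACC-103: payment 
ACC-103: interest
ACC-104: refund  
ACC-102: payment 
ACC-104: payment 
ACC-104: transfer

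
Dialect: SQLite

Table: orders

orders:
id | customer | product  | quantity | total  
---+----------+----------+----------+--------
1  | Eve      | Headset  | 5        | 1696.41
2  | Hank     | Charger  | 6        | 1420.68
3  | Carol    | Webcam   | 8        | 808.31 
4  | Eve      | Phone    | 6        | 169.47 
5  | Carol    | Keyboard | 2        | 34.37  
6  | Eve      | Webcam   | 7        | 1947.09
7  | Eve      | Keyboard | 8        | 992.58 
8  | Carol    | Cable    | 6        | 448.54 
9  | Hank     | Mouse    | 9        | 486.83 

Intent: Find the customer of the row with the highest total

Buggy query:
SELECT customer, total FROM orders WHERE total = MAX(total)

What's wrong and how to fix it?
Bug: MAX(total) is an aggregate and cannot be used directly in WHERE

Fix: Wrap MAX in a scalar subquery so WHERE compares against a single value

Corrected query:
SELECT customer, total FROM orders WHERE total = (SELECT MAX(total) FROM orders)

Result:
customer | total  
---------+--------
Eve      | 1947.09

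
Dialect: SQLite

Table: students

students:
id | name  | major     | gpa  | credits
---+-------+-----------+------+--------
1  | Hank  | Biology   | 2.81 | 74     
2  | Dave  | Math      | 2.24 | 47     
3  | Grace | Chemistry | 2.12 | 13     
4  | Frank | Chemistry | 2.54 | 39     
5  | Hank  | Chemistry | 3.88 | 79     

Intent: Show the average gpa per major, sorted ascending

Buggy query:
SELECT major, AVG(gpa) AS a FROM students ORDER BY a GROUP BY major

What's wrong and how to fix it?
Bug: GROUP BY must precede ORDER BY

Fix: Reorder: SELECT … FROM … GROUP BY … ORDER BY …

Corrected query:
SELECT major, AVG(gpa) AS a FROM students GROUP BY major ORDER BY a

Result:
major     | a       
----------+---------
Math      | 2.24    
Biology   | 2.81    
Chemistry | 2.846667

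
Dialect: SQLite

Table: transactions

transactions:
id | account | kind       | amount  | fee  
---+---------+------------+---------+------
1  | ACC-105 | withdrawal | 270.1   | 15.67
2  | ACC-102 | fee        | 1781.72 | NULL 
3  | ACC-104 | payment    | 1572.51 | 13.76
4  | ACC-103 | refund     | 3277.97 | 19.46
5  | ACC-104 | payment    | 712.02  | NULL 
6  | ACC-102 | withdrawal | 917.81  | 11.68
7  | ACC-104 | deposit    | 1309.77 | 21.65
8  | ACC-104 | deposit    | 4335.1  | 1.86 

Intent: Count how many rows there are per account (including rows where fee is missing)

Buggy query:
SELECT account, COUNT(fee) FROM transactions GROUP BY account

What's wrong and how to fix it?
Bug: COUNT(column) counts non-NULL values only; rows with NULL fee aren't counted

Fix: Use COUNT(*) to count all rows regardless of NULL

Corrected query:
SELECT account, COUNT(*) FROM transactions GROUP BY account

Result:
account | COUNT(*)
--------+---------
ACC-102 | 2       
ACC-103 | 1       
ACC-104 | 4       
ACC-105 | 1       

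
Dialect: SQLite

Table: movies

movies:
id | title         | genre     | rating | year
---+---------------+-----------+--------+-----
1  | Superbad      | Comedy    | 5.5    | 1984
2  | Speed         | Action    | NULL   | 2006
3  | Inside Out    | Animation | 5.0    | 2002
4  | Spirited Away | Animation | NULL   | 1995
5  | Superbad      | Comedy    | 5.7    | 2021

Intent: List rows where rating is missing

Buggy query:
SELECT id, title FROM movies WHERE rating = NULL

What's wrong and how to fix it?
Bug: '= NULL' is always unknown in SQL three-valued logic, so no rows match

Fix: Use IS NULL to test for NULL

Corrected query:
SELECT id, title FROM movies WHERE rating IS NULL

Result:
id | title        
---+--------------
2  | Speed        
4  | Spirited Away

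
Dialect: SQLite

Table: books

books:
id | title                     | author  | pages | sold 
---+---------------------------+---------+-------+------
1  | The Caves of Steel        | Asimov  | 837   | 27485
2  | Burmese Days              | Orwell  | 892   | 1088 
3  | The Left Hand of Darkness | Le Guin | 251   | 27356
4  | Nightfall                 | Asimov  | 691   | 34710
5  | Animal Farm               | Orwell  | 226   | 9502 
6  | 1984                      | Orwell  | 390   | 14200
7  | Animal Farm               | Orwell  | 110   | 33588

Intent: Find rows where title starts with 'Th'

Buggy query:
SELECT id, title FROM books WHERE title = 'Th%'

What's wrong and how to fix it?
Bug: Wildcards only work with LIKE; '=' treats '%' as a literal character

Fix: Replace '=' with LIKE so 'Th%' is treated as a pattern

Corrected query:
SELECT id, title FROM books WHERE title LIKE 'Th%'

Result:
id | title                    
---+--------------------------
1  | The Caves of Steel       
3  | The Left Hand of Darkness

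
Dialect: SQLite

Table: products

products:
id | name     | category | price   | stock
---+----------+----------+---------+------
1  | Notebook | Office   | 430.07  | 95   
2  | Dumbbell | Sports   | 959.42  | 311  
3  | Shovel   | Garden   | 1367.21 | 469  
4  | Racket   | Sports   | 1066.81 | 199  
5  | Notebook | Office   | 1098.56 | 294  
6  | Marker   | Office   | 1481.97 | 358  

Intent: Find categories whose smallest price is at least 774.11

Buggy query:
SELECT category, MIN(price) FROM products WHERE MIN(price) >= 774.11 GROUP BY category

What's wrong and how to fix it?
Bug: MIN() in WHERE is a misuse of aggregate

Fix: Replace WHERE with HAVING after the GROUP BY

Corrected query:
SELECT category, MIN(price) FROM products GROUP BY category HAVING MIN(price) >= 774.11

Result:
category | MIN(price)
---------+-----------
Garden   | 1367.21   
Sports   | 959.42    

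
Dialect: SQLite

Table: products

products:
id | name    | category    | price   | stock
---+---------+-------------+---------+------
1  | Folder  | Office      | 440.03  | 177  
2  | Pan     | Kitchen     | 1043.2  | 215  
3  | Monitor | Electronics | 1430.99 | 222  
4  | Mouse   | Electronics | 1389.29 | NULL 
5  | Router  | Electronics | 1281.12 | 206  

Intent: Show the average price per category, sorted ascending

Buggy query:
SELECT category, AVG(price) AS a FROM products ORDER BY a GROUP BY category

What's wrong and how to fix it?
Bug: ORDER BY appears before GROUP BY; SQL clause order requires GROUP BY first

Fix: Reorder: SELECT … FROM … GROUP BY … ORDER BY …

Corrected query:
SELECT category, AVG(price) AS a FROM products GROUP BY category ORDER BY a

Result:
category    | a          
------------+------------
Office      | 440.03     
Kitchen     | 1043.2     
Electronics | 1367.133333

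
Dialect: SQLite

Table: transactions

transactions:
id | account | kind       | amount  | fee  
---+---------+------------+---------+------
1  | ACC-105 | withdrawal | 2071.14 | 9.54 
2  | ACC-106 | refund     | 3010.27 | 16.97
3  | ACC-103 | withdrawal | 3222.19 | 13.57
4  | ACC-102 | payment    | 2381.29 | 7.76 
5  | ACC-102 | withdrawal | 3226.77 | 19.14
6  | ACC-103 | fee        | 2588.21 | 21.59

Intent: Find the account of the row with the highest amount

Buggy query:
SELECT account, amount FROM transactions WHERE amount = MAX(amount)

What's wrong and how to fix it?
Bug: WHERE is evaluated per row; an aggregate over the whole table isn't defined there

Fix: Wrap MAX in a scalar subquery so WHERE compares against a single value

Corrected query:
SELECT account, amount FROM transactions WHERE amount = (SELECT MAX(amount) FROM transactions)

Result:
account | amount 
--------+--------
ACC-102 | 3226.77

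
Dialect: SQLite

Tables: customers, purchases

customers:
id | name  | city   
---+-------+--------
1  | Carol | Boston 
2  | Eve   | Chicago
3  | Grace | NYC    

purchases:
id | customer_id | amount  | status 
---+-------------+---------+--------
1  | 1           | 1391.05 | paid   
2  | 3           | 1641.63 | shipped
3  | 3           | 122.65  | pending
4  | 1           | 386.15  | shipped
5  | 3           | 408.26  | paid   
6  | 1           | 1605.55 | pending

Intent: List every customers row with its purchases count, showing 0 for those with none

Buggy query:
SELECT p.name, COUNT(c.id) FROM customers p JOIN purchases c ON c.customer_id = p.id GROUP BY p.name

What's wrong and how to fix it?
Bug: An inner join excludes parents with zero children

Fix: Use LEFT JOIN so parents without children still appear (COUNT(c.id) gives 0)

Corrected query:
SELECT p.name, COUNT(c.id) FROM customers p LEFT JOIN purchases c ON c.customer_id = p.id GROUP BY p.name

Result:
name  | COUNT(c.id)
------+------------
Carol | 3          
Eve   | 0          
Grace | 3          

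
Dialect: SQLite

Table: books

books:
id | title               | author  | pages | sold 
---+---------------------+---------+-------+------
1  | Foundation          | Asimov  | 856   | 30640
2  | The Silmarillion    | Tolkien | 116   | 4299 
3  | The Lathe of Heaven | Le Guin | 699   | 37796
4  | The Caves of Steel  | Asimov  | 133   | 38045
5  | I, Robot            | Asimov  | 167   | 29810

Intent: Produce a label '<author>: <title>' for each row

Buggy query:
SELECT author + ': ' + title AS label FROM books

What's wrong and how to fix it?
Bug: '+' is numeric addition; on text columns SQLite converts them to 0 instead of concatenating

Fix: Use the || operator for string concatenation

Corrected query:
SELECT author || ': ' || title AS label FROM books

Result:
label                       
----------------------------
Asimov: Foundation          
Tolkien: The Silmarillion   
Le Guin: The Lathe of Heaven
Asimov: The Caves of Steel  
Asimov: I, Robot            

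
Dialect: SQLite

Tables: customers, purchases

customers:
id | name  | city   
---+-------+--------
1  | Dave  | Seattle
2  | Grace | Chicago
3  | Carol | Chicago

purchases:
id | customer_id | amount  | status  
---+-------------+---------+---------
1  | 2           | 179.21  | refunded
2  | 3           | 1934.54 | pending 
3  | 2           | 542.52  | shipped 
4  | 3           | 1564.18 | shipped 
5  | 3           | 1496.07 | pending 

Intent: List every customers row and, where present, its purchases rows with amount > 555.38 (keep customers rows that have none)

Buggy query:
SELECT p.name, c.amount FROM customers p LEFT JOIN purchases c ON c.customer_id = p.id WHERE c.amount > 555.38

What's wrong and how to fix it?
Bug: Filtering c.amount in WHERE discards the NULL rows produced by LEFT JOIN, turning it into an inner join

Fix: Put 'c.amount > 555.38' in the JOIN's ON clause instead of WHERE

Corrected query:
SELECT p.name, c.amount FROM customers p LEFT JOIN purchases c ON c.customer_id = p.id AND c.amount > 555.38

Result:
name  | amount 
------+--------
Dave  | NULL   
Grace | NULL   
Carol | 1496.07
Carol | 1564.18
Carol | 1934.54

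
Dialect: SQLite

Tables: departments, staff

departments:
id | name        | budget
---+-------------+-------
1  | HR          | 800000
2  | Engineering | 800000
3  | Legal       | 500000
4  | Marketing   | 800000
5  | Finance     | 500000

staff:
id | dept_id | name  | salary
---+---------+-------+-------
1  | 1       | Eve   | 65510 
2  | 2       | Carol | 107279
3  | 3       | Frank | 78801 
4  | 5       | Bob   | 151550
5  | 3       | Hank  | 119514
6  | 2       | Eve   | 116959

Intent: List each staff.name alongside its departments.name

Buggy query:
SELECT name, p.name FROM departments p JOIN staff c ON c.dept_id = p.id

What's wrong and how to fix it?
Bug: 'name' exists in both joined tables, so the database can't tell which one is meant

Fix: Prefix ambiguous columns with the table alias

Corrected query:
SELECT c.name, p.name FROM departments p JOIN staff c ON c.dept_id = p.id

Result:
name  | name       
------+------------
Eve   | HR         
Carol | Engineering
Frank | Legal      
Bob   | Finance    
Hank  | Legal      
Eve   | Engineering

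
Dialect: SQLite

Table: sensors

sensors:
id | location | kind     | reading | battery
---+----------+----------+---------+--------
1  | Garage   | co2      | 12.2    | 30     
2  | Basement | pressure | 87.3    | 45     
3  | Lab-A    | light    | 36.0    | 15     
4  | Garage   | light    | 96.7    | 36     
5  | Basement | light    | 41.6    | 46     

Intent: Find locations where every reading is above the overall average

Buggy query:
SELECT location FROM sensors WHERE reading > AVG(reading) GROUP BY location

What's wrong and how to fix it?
Bug: WHERE evaluates per row before aggregation, so AVG() is unavailable

Fix: Use a subquery for AVG and a HAVING MIN(...) filter so the condition holds for every row in the group

Corrected query:
SELECT location FROM sensors GROUP BY location HAVING MIN(reading) > (SELECT AVG(reading) FROM sensors)

Result:
(no rows)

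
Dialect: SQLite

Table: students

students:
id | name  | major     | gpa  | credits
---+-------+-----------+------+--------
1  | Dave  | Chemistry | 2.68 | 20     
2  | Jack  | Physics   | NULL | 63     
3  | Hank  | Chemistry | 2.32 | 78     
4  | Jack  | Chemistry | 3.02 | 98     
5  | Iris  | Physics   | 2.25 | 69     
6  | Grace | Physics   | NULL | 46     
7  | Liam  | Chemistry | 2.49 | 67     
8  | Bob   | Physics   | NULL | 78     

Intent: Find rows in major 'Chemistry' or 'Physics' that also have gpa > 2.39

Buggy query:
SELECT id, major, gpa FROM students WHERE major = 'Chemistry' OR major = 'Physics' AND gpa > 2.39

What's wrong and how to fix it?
Bug: AND binds tighter than OR, so this parses as major = 'Chemistry' OR (major = 'Physics' AND gpa > 2.39)

Fix: Group the OR with parentheses (or use IN), then AND the threshold

Corrected query:
SELECT id, major, gpa FROM students WHERE (major = 'Chemistry' OR major = 'Physics') AND gpa > 2.39

Result:
id | major     | gpa 
---+-----------+-----
1  | Chemistry | 2.68
4  | Chemistry | 3.02
7  | Chemistry | 2.49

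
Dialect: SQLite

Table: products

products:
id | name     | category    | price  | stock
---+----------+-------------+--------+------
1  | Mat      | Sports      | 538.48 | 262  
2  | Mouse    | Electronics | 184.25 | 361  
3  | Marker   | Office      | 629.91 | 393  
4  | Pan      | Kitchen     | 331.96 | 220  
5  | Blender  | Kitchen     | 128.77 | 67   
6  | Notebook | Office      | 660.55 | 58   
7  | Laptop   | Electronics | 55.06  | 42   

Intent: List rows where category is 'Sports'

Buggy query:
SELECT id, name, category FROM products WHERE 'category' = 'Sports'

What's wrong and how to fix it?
Bug: 'category' in single quotes is a string literal, not the column; the comparison is literal-vs-literal and never true

Fix: Reference the column as category without single quotes

Corrected query:
SELECT id, name, category FROM products WHERE category = 'Sports'

Result:
id | name | category
---+------+---------
1  | Mat  | Sports  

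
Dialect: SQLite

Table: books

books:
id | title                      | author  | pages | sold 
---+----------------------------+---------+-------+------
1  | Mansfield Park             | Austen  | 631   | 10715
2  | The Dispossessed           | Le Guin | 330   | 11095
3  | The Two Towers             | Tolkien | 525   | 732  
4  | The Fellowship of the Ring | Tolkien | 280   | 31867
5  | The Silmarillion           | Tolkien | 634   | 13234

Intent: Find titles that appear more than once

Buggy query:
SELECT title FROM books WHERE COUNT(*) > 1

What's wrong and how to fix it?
Bug: WHERE can't reference COUNT(*); aggregates are computed after WHERE

Fix: Group first, then use HAVING for the count condition

Corrected query:
SELECT title FROM books GROUP BY title HAVING COUNT(*) > 1

Result:
(no rows)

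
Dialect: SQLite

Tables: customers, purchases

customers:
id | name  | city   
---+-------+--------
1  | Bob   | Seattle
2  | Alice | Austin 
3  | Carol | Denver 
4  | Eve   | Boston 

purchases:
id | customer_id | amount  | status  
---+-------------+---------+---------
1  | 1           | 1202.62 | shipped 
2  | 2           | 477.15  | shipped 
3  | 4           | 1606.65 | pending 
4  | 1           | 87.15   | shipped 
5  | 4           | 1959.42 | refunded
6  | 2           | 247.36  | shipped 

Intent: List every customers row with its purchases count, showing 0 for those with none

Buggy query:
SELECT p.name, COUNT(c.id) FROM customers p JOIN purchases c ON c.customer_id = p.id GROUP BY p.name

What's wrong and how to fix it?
Bug: An inner join excludes parents with zero children

Fix: Use LEFT JOIN so parents without children still appear (COUNT(c.id) gives 0)

Corrected query:
SELECT p.name, COUNT(c.id) FROM customers p LEFT JOIN purchases c ON c.customer_id = p.id GROUP BY p.name

Result:
name  | COUNT(c.id)
------+------------
Alice | 2          
Bob   | 2          
Carol | 0          
Eve   | 2          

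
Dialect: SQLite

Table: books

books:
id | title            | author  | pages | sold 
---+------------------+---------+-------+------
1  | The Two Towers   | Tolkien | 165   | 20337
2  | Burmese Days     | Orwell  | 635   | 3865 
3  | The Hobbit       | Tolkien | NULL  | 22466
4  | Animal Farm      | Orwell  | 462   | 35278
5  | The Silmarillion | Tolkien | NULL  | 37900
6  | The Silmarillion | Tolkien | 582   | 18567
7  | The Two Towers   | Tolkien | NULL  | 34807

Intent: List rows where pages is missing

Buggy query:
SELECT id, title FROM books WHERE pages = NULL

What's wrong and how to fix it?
Bug: '= NULL' is always unknown in SQL three-valued logic, so no rows match

Fix: Use IS NULL to test for NULL

Corrected query:
SELECT id, title FROM books WHERE pages IS NULL

Result:
id | title           
---+-----------------
3  | The Hobbit      
5  | The Silmarillion
7  | The Two Towers  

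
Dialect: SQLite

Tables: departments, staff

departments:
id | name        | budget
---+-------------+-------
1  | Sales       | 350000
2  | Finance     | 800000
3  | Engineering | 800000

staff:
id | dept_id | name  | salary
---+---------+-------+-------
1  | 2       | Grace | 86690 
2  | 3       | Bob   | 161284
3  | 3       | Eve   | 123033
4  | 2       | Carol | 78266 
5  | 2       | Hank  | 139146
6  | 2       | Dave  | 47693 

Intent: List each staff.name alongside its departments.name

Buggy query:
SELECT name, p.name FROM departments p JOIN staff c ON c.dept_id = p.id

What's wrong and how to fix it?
Bug: Both tables have a 'name' column; the unqualified reference is ambiguous

Fix: Prefix ambiguous columns with the table alias

Corrected query:
SELECT c.name, p.name FROM departments p JOIN staff c ON c.dept_id = p.id

Result:
name  | name       
------+------------
Grace | Finance    
Bob   | Engineering
Eve   | Engineering
Carol | Finance    
Hank  | Finance    
Dave  | Finance    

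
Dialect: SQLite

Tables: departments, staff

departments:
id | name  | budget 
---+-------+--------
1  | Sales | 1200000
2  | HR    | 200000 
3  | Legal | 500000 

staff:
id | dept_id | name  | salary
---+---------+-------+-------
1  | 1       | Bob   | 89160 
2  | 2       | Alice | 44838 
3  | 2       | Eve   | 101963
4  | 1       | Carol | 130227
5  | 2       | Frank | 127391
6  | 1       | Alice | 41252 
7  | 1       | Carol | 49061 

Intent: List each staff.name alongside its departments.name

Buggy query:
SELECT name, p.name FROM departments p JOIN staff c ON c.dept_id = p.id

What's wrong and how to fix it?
Bug: Both tables have a 'name' column; the unqualified reference is ambiguous

Fix: Prefix ambiguous columns with the table alias

Corrected query:
SELECT c.name, p.name FROM departments p JOIN staff c ON c.dept_id = p.id

Result:
name  | name 
------+------
Bob   | Sales
Alice | HR   
Eve   | HR   
Carol | Sales
Frank | HR   
Alice | Sales
Carol | Sales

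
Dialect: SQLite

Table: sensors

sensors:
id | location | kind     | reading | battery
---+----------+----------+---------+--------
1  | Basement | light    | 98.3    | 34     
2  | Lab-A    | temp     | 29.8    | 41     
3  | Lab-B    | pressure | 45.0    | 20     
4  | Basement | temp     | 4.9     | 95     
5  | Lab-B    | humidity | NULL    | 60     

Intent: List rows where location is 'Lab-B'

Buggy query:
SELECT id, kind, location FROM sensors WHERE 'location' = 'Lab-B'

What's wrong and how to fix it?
Bug: 'location' in single quotes is a string literal, not the column; the comparison is literal-vs-literal and never true

Fix: Reference the column as location without single quotes

Corrected query:
SELECT id, kind, location FROM sensors WHERE location = 'Lab-B'

Result:
id | kind     | location
---+----------+---------
3  | pressure | Lab-B   
5  | humidity | Lab-B   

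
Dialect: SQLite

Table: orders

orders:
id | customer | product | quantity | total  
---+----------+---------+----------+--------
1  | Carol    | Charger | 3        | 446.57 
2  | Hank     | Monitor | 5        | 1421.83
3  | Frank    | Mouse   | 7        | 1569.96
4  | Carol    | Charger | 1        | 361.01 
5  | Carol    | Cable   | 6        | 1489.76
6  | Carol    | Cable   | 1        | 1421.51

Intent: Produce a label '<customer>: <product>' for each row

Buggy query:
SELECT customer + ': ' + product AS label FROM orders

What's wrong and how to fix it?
Bug: SQLite uses || for string concatenation; + coerces text to numbers (yielding 0)

Fix: Use the || operator for string concatenation

Corrected query:
SELECT customer || ': ' || product AS label FROM orders

Result:
label         
--------------
Carol: Charger
Hank: Monitor 
Frank: Mouse  
Carol: Charger
Carol: Cable  
Carol: Cable  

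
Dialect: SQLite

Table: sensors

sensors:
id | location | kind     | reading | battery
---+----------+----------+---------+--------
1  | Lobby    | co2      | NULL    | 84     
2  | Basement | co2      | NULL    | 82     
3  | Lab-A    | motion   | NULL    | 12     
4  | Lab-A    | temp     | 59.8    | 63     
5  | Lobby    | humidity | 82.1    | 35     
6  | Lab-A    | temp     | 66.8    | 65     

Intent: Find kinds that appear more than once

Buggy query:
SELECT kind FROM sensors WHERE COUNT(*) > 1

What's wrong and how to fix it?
Bug: WHERE can't reference COUNT(*); aggregates are computed after WHERE

Fix: Group first, then use HAVING for the count condition

Corrected query:
SELECT kind FROM sensors GROUP BY kind HAVING COUNT(*) > 1

Result:
kind
----
co2 
temp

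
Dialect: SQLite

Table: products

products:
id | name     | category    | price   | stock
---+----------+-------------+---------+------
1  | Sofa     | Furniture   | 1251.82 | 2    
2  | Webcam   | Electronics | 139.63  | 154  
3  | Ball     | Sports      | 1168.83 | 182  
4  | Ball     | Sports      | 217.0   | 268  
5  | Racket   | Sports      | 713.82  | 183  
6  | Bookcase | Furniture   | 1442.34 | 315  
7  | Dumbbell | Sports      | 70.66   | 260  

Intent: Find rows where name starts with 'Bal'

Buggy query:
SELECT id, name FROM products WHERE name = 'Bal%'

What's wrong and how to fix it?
Bug: Wildcards only work with LIKE; '=' treats '%' as a literal character

Fix: Replace '=' with LIKE so 'Bal%' is treated as a pattern

Corrected query:
SELECT id, name FROM products WHERE name LIKE 'Bal%'

Result:
id | name
---+-----
3  | Ball
4  | Ball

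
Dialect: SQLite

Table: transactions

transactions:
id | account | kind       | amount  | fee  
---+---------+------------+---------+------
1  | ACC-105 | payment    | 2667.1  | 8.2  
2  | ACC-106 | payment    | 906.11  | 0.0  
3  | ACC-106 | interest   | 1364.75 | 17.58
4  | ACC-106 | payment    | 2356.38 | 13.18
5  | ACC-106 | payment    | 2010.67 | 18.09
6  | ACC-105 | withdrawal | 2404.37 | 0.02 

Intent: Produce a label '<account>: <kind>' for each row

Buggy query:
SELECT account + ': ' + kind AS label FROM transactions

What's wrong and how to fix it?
Bug: SQLite uses || for string concatenation; + coerces text to numbers (yielding 0)

Fix: Replace + with || to concatenate text

Corrected query:
SELECT account || ': ' || kind AS label FROM transactions

Result:
label              
-------------------
ACC-105: payment   
ACC-106: payment   
ACC-106: interest  
ACC-106: payment   
ACC-106: payment   
ACC-105: withdrawal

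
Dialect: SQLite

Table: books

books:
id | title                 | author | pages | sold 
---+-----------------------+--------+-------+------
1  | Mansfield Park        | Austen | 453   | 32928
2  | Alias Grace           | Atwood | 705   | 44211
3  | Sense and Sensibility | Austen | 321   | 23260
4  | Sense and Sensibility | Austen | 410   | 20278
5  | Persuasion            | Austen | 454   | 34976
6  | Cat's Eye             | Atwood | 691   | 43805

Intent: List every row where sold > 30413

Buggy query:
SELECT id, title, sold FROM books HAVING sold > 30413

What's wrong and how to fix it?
Bug: This is a non-aggregate query (no GROUP BY, no aggregates), so in SQLite the HAVING clause is invalid here; a row-level condition belongs in WHERE

Fix: Use WHERE for row-level filtering

Corrected query:
SELECT id, title, sold FROM books WHERE sold > 30413

Result:
id | title          | sold 
---+----------------+------
1  | Mansfield Park | 32928
2  | Alias Grace    | 44211
5  | Persuasion     | 34976
6  | Cat's Eye      | 43805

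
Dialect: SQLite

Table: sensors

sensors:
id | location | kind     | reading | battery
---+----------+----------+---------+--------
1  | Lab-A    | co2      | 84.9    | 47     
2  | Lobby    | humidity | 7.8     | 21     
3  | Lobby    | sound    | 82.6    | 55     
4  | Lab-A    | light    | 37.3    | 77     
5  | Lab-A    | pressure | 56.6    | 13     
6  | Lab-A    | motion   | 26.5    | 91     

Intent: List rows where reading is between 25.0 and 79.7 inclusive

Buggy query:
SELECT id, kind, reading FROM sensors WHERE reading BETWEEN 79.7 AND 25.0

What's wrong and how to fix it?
Bug: The bounds are reversed; BETWEEN a AND b requires a <= b to match anything

Fix: Swap the bounds so the smaller value comes first

Corrected query:
SELECT id, kind, reading FROM sensors WHERE reading BETWEEN 25.0 AND 79.7

Result:
id | kind     | reading
---+----------+--------
4  | light    | 37.3   
5  | pressure | 56.6   
6  | motion   | 26.5   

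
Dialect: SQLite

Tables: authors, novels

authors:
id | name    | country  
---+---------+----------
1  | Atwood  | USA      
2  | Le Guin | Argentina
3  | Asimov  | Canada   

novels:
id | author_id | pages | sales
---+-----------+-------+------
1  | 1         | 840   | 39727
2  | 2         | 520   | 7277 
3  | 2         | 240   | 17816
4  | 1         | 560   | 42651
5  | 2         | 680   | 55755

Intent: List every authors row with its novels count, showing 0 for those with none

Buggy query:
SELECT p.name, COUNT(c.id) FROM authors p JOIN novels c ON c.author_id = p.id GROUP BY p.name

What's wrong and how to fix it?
Bug: An inner join excludes parents with zero children

Fix: Switch to LEFT JOIN to retain unmatched parent rows

Corrected query:
SELECT p.name, COUNT(c.id) FROM authors p LEFT JOIN novels c ON c.author_id = p.id GROUP BY p.name

Result:
name    | COUNT(c.id)
--------+------------
Asimov  | 0          
Atwood  | 2          
Le Guin | 3          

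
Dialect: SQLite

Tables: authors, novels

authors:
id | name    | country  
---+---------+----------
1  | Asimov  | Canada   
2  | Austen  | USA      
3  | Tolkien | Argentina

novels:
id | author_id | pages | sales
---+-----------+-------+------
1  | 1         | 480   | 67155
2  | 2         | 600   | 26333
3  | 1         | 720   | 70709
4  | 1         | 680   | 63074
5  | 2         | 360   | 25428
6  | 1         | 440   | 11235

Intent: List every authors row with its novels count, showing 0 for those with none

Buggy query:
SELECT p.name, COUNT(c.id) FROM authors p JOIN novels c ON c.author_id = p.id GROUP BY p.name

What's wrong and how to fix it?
Bug: INNER JOIN drops authors rows that have no matching novels rows

Fix: Use LEFT JOIN so parents without children still appear (COUNT(c.id) gives 0)

Corrected query:
SELECT p.name, COUNT(c.id) FROM authors p LEFT JOIN novels c ON c.author_id = p.id GROUP BY p.name

Result:
name    | COUNT(c.id)
--------+------------
Asimov  | 4          
Austen  | 2          
Tolkien | 0          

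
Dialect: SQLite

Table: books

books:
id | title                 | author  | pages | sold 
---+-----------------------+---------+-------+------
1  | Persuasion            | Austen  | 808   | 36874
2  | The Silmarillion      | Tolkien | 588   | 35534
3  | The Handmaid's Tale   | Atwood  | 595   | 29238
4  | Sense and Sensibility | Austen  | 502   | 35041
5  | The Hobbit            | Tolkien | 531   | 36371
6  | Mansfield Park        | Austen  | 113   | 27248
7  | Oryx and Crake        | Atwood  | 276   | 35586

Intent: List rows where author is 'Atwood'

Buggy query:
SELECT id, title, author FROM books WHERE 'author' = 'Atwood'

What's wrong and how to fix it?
Bug: Single quotes denote string literals in SQL; the column name is being compared as a constant string

Fix: Reference the column as author without single quotes

Corrected query:
SELECT id, title, author FROM books WHERE author = 'Atwood'

Result:
id | title               | author
---+---------------------+-------
3  | The Handmaid's Tale | Atwood
7  | Oryx and Crake      | Atwood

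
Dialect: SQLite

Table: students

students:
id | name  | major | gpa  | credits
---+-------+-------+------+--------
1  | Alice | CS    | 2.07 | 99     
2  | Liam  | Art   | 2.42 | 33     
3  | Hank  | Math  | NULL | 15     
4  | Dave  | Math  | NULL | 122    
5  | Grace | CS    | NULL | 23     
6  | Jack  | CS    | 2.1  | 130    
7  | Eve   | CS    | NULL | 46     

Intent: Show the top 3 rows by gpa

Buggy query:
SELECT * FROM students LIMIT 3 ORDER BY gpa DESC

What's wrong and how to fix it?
Bug: LIMIT must come after ORDER BY

Fix: Sort with ORDER BY, then apply LIMIT

Corrected query:
SELECT * FROM students ORDER BY gpa DESC LIMIT 3

Result:
id | name  | major | gpa  | credits
---+-------+-------+------+--------
2  | Liam  | Art   | 2.42 | 33     
6  | Jack  | CS    | 2.1  | 130    
1  | Alice | CS    | 2.07 | 99     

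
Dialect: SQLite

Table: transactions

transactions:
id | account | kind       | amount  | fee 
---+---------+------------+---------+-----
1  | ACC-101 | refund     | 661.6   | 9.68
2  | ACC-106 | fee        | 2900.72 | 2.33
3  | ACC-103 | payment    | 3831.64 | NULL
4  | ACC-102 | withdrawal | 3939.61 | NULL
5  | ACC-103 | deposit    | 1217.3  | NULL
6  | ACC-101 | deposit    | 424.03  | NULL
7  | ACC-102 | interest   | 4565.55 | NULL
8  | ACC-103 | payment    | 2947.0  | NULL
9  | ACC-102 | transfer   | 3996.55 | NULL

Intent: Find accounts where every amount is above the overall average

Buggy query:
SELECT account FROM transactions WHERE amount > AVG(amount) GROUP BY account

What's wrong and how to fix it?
Bug: WHERE evaluates per row before aggregation, so AVG() is unavailable

Fix: Compute the overall average in a scalar subquery and compare each group's MIN against it in HAVING

Corrected query:
SELECT account FROM transactions GROUP BY account HAVING MIN(amount) > (SELECT AVG(amount) FROM transactions)

Result:
account
-------
ACC-102
ACC-106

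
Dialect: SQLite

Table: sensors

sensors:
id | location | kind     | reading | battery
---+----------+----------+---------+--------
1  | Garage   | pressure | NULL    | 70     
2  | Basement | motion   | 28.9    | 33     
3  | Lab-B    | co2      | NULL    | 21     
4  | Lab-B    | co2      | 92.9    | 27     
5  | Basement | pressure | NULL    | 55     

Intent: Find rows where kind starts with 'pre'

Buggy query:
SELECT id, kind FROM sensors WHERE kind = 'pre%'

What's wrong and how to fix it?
Bug: '=' compares the literal string including the % character; pattern matching needs LIKE

Fix: Use LIKE for wildcard pattern matching

Corrected query:
SELECT id, kind FROM sensors WHERE kind LIKE 'pre%'

Result:
id | kind    
---+---------
1  | pressure
5  | pressure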